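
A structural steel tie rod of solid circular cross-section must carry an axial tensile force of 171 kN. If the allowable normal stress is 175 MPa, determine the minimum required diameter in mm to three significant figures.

35.3 mm

Required area A ≥ P/σ_allow = 171000/175 = 977.1 mm².
For a solid circular section, d ≥ √(4A/π) = 35.27 mm.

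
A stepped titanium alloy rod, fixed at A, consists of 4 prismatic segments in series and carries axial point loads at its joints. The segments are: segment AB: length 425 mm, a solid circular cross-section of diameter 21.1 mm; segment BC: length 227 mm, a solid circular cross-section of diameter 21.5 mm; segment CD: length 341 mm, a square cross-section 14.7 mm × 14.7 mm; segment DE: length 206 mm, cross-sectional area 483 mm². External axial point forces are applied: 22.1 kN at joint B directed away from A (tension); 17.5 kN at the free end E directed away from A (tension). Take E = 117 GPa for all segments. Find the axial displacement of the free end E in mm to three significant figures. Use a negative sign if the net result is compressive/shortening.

Internal axial forces (sectioning from the free end, tension +): N_DE = 17.5 kN, N_CD = 17.5 kN, N_BC = 17.5 kN, N_AB = 39.6 kN.
A_AB = 349.7 mm².
A_BC = 363.1 mm².
A_CD = 216.1 mm².
δ_AB = 39600·425/(349.7·117000) = 0.4114 mm
δ_BC = 17500·227/(363.1·117000) = 0.09352 mm
δ_CD = 17500·341/(216.1·117000) = 0.236 mm
δ_DE = 17500·206/(483·117000) = 0.06379 mm
δ = Σδ_i = 0.8047 mm.

0.805 mm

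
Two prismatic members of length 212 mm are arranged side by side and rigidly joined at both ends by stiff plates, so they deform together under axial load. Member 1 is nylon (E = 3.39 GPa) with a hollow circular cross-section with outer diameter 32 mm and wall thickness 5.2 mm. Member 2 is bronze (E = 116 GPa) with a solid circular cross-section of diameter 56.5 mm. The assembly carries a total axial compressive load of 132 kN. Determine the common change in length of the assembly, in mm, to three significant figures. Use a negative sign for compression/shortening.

-0.0957 mm

A_1 = 437.8 mm².
A_2 = 2507 mm².
Equal strain + equilibrium ⇒ each member carries load in proportion to AE: A₁E₁ = 1484000 N, A₂E₂ = 290800000 N, ΣAE = 292300000 N.
δ = PL/ΣAE = -132000·212/292300000 = -0.09573 mm.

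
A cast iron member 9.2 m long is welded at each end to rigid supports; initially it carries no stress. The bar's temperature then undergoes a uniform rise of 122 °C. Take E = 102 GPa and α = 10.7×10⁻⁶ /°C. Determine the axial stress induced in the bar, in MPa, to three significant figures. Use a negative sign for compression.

-133 MPa

Free thermal expansion αLΔT = 10.7e-6 · 9200 · 122 = 12.01 mm.
The walls impose strain ε = −(12.01)/9200 = -1.3054e-03; σ = Eε = 102000 · -1.3054e-03 = -133.2 MPa.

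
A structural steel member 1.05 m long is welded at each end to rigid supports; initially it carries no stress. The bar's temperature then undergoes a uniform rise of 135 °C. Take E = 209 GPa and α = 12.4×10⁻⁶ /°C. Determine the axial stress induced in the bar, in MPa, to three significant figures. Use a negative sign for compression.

-350 MPa

Free thermal expansion αLΔT = 12.4e-6 · 1050 · 135 = 1.758 mm.
The walls impose strain ε = −(1.758)/1050 = -1.6740e-03; σ = Eε = 209000 · -1.6740e-03 = -349.9 MPa.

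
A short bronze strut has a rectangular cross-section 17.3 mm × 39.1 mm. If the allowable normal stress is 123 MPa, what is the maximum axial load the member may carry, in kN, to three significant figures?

A = 676.4 mm².
P_max = σ_allow · A = 123 · 676.4 = 83200 N = 83.2 kN.

83.2 kN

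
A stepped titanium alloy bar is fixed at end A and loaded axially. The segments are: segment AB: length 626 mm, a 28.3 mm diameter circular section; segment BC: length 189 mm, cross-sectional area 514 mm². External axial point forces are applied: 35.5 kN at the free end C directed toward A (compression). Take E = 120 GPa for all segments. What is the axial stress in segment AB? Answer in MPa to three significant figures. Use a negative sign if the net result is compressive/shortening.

Internal axial forces (sectioning from the free end, tension +): N_BC = -35.5 kN, N_AB = -35.5 kN.
A_AB = 629 mm².
σ_AB = N_AB/A_AB = -35500/629 = -56.44 MPa.

-56.4 MPa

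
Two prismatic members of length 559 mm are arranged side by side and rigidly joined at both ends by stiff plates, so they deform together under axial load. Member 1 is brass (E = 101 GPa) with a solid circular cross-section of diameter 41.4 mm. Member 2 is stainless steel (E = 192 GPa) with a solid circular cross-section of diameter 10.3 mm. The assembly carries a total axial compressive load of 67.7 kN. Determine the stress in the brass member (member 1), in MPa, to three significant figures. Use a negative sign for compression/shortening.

A_1 = 1346 mm².
A_2 = 83.32 mm².
Equal strain + equilibrium ⇒ each member carries load in proportion to AE: A₁E₁ = 136000000 N, A₂E₂ = 16000000 N, ΣAE = 152000000 N.
σ₁ = P·E₁/ΣAE = -67700·101000/152000000 = -45 MPa.

-45.0 MPa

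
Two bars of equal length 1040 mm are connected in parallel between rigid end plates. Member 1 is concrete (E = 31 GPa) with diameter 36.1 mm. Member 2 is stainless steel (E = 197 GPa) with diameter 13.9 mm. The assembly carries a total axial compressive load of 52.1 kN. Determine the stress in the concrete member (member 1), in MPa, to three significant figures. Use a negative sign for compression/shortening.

A_1 = 1024 mm².
A_2 = 151.7 mm².
Equal strain + equilibrium ⇒ each member carries load in proportion to AE: A₁E₁ = 31730000 N, A₂E₂ = 29890000 N, ΣAE = 61620000 N.
σ₁ = P·E₁/ΣAE = -52100·31000/61620000 = -26.21 MPa.

-26.2 MPa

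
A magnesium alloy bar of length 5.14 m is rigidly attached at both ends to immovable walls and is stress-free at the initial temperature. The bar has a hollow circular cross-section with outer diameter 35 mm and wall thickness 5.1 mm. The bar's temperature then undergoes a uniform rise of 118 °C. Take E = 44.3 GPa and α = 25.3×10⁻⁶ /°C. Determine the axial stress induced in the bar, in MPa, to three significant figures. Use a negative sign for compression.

Free thermal expansion αLΔT = 25.3e-6 · 5140 · 118 = 15.34 mm.
The walls impose strain ε = −(15.34)/5140 = -2.9854e-03; σ = Eε = 44300 · -2.9854e-03 = -132.3 MPa.

-132 MPa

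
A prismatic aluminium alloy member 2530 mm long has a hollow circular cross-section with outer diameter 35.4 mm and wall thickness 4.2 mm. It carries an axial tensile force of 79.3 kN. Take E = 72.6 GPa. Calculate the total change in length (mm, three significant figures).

A = 411.7 mm².
δ_mech = NL/(AE) = 79300·2530/(411.7·72600) = 6.713 mm.

6.71 mm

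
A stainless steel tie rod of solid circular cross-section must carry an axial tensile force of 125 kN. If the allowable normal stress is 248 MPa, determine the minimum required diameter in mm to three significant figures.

Required area A ≥ P/σ_allow = 125000/248 = 504 mm².
For a solid circular section, d ≥ √(4A/π) = 25.33 mm.

25.3 mm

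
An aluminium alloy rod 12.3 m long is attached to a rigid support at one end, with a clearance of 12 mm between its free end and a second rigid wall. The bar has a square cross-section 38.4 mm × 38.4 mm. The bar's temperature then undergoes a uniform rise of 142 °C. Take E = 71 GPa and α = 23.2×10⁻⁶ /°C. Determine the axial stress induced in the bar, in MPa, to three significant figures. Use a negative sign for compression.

Free thermal expansion αLΔT = 23.2e-6 · 12300 · 142 = 40.52 mm.
The walls engage after the gap closes; constrained expansion = 40.52 − 12 = 28.52 mm.
The walls impose strain ε = −(28.52)/12300 = -2.3188e-03; σ = Eε = 71000 · -2.3188e-03 = -164.6 MPa.

-165 MPa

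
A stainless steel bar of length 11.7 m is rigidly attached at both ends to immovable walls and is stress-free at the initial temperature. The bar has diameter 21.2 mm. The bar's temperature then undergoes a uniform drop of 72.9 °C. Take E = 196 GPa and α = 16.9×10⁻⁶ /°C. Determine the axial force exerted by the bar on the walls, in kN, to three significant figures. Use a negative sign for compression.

85.2 kN

Free thermal expansion αLΔT = 16.9e-6 · 11700 · -72.9 = -14.41 mm.
The walls impose strain ε = −(-14.41)/11700 = 1.2320e-03; σ = Eε = 196000 · 1.2320e-03 = 241.5 MPa.
Wall reaction R = σ·A = 241.5·353 = 85240 N = 85.24 kN.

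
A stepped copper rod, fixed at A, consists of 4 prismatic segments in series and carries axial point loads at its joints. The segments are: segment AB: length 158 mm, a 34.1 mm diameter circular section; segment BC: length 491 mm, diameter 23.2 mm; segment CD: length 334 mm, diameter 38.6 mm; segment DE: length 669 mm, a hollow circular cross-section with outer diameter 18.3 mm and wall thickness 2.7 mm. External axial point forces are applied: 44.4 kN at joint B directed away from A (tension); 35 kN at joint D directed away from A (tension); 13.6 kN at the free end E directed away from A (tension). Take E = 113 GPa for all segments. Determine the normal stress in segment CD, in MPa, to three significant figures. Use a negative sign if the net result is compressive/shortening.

Internal axial forces (sectioning from the free end, tension +): N_DE = 13.6 kN, N_CD = 48.6 kN, N_BC = 48.6 kN, N_AB = 93 kN.
A_CD = 1170 mm².
σ_CD = N_CD/A_CD = 48600/1170 = 41.53 MPa.

41.5 MPa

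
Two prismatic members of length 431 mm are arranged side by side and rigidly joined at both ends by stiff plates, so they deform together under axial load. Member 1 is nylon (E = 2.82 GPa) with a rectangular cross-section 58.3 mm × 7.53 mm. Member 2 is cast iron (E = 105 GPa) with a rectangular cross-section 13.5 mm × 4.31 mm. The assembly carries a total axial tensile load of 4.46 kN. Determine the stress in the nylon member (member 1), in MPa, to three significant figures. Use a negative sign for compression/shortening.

A_1 = 439 mm².
A_2 = 58.18 mm².
Equal strain + equilibrium ⇒ each member carries load in proportion to AE: A₁E₁ = 1238000 N, A₂E₂ = 6109000 N, ΣAE = 7347000 N.
σ₁ = P·E₁/ΣAE = 4460·2820/7347000 = 1.712 MPa.

1.71 MPa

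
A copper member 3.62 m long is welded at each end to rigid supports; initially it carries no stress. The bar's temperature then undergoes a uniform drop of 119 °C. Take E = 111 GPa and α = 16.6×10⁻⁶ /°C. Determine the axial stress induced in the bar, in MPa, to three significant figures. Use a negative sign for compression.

219 MPa

Free thermal expansion αLΔT = 16.6e-6 · 3620 · -119 = -7.151 mm.
The walls impose strain ε = −(-7.151)/3620 = 1.9754e-03; σ = Eε = 111000 · 1.9754e-03 = 219.3 MPa.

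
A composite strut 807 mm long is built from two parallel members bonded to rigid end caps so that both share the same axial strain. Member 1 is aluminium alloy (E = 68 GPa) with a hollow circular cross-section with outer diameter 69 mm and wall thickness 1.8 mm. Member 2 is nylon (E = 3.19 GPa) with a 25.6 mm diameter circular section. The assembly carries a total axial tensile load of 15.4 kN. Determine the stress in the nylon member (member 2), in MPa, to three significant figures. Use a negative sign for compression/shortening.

1.79 MPa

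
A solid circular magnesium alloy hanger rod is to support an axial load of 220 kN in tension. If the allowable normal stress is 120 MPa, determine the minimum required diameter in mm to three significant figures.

48.3 mm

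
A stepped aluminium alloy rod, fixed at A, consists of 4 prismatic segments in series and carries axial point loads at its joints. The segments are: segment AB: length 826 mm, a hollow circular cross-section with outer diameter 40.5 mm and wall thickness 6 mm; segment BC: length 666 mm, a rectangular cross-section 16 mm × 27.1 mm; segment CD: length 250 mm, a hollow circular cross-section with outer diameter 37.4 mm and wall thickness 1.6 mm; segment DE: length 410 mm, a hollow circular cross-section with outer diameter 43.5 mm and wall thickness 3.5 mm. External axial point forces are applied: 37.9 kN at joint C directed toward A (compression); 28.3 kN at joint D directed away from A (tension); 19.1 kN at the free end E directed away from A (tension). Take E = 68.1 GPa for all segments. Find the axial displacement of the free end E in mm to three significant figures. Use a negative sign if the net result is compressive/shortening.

1.62 mm

Internal axial forces (sectioning from the free end, tension +): N_DE = 19.1 kN, N_CD = 47.4 kN, N_BC = 9.5 kN, N_AB = 9.5 kN.
A_AB = 650.3 mm².
A_BC = 433.6 mm².
A_CD = 180 mm².
A_DE = 439.8 mm².
δ_AB = 9500·826/(650.3·68100) = 0.1772 mm
δ_BC = 9500·666/(433.6·68100) = 0.2143 mm
δ_CD = 47400·250/(180·68100) = 0.967 mm
δ_DE = 19100·410/(439.8·68100) = 0.2615 mm
δ = Σδ_i = 1.62 mm.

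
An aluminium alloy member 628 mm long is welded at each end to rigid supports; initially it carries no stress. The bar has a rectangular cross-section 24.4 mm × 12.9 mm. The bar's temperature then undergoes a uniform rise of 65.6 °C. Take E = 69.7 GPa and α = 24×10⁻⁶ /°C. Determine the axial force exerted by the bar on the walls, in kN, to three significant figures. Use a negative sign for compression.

Free thermal expansion αLΔT = 24e-6 · 628 · 65.6 = 0.9887 mm.
The walls impose strain ε = −(0.9887)/628 = -1.5744e-03; σ = Eε = 69700 · -1.5744e-03 = -109.7 MPa.
Wall reaction R = σ·A = -109.7·314.8 = -34540 N = -34.54 kN.

-34.5 kN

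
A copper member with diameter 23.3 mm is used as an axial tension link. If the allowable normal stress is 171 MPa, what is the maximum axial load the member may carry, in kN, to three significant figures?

72.9 kN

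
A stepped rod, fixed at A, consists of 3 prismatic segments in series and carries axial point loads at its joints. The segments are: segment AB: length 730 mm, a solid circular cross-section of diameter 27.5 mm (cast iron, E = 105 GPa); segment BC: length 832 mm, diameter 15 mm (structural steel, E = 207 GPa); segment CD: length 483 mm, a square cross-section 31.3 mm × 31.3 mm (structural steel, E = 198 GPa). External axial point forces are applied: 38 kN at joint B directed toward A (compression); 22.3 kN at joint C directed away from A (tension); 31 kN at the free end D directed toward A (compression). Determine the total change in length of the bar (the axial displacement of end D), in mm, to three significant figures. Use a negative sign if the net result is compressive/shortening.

-0.822 mm

Internal axial forces (sectioning from the free end, tension +): N_CD = -31 kN, N_BC = -8.7 kN, N_AB = -46.7 kN.
A_AB = 594 mm².
A_BC = 176.7 mm².
A_CD = 979.7 mm².
δ_AB = -46700·730/(594·105000) = -0.5466 mm
δ_BC = -8700·832/(176.7·207000) = -0.1979 mm
δ_CD = -31000·483/(979.7·198000) = -0.07719 mm
δ = Σδ_i = -0.8217 mm.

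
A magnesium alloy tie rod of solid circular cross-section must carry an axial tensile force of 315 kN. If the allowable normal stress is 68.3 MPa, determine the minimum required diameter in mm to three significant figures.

Required area A ≥ P/σ_allow = 315000/68.3 = 4612 mm².
For a solid circular section, d ≥ √(4A/π) = 76.63 mm.

76.6 mm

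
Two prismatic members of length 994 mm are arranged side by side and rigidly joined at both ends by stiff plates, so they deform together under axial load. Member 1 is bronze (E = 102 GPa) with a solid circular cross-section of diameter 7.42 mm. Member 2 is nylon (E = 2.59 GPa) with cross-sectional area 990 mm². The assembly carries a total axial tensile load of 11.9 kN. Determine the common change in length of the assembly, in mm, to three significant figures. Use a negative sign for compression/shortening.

1.70 mm

A_1 = 43.24 mm².
Equal strain + equilibrium ⇒ each member carries load in proportion to AE: A₁E₁ = 4411000 N, A₂E₂ = 2564000 N, ΣAE = 6975000 N.
δ = PL/ΣAE = 11900·994/6975000 = 1.696 mm.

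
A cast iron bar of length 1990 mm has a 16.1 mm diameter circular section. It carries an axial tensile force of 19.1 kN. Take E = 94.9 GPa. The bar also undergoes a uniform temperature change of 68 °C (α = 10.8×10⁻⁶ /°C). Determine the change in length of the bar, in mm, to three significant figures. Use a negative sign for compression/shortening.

3.43 mm

A = 203.6 mm².
δ_mech = NL/(AE) = 19100·1990/(203.6·94900) = 1.967 mm.
δ_thermal = αLΔT = 10.8e-6·1990·68 = 1.461 mm.
δ = δ_mech + δ_thermal = 3.429 mm.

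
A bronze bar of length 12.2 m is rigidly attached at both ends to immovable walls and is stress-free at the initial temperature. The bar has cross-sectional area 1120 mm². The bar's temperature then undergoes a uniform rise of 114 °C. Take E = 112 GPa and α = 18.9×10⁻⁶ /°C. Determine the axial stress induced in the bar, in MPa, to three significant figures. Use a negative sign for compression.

Free thermal expansion αLΔT = 18.9e-6 · 12200 · 114 = 26.29 mm.
The walls impose strain ε = −(26.29)/12200 = -2.1546e-03; σ = Eε = 112000 · -2.1546e-03 = -241.3 MPa.

-241 MPa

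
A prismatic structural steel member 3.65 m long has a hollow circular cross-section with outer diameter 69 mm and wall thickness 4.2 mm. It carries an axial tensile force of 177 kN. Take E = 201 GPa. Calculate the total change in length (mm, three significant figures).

A = 855 mm².
δ_mech = NL/(AE) = 177000·3650/(855·201000) = 3.759 mm.

3.76 mm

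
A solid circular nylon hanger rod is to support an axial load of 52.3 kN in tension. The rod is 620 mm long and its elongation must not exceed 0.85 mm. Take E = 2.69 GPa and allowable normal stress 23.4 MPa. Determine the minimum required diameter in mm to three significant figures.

134 mm

Required area A ≥ P/σ_allow = 52300/23.4 = 2235 mm².
For a solid circular section, d ≥ √(4A/π) = 53.35 mm.
Elongation limit: A ≥ PL/(Eδ_allow) = 52300·620/(2690·0.85) = 14180 mm² ⇒ d ≥ 134.4 mm.
The elongation limit governs.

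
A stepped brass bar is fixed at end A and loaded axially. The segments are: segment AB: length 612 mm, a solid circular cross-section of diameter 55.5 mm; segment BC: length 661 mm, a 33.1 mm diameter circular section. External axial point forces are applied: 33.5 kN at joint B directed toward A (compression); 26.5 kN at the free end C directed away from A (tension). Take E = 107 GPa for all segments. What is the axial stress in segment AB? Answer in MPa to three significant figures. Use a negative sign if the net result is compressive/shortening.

-2.89 MPa

Internal axial forces (sectioning from the free end, tension +): N_BC = 26.5 kN, N_AB = -7 kN.
A_AB = 2419 mm².
σ_AB = N_AB/A_AB = -7000/2419 = -2.893 MPa.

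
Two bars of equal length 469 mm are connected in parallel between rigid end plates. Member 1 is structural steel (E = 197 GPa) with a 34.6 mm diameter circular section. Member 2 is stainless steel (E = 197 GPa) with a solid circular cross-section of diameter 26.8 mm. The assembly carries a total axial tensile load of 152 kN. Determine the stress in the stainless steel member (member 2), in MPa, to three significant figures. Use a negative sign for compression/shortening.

101 MPa

A_1 = 940.2 mm².
A_2 = 564.1 mm².
Equal strain + equilibrium ⇒ each member carries load in proportion to AE: A₁E₁ = 185200000 N, A₂E₂ = 111100000 N, ΣAE = 296400000 N.
σ₂ = P·E₂/ΣAE = 152000·197000/296400000 = 101 MPa.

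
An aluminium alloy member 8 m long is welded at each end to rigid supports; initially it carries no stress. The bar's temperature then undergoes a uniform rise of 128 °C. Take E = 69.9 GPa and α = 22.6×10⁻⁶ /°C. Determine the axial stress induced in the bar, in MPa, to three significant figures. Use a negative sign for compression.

Free thermal expansion αLΔT = 22.6e-6 · 8000 · 128 = 23.14 mm.
The walls impose strain ε = −(23.14)/8000 = -2.8928e-03; σ = Eε = 69900 · -2.8928e-03 = -202.2 MPa.

-202 MPa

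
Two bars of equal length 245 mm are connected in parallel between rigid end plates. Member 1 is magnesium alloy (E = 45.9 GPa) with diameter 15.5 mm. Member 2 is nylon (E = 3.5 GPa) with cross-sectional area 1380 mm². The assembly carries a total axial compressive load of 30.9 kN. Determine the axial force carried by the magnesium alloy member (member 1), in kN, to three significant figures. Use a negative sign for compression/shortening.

-19.8 kN

A_1 = 188.7 mm².
Equal strain + equilibrium ⇒ each member carries load in proportion to AE: A₁E₁ = 8661000 N, A₂E₂ = 4830000 N, ΣAE = 13490000 N.
F₁ = P·A₁E₁/ΣAE = -30900·8661000/13490000 = -19840 N.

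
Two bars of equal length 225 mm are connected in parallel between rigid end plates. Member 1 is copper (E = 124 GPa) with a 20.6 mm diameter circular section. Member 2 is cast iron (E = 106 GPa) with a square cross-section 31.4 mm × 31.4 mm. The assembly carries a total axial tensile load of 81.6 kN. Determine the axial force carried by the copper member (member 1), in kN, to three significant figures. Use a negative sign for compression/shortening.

A_1 = 333.3 mm².
A_2 = 986 mm².
Equal strain + equilibrium ⇒ each member carries load in proportion to AE: A₁E₁ = 41330000 N, A₂E₂ = 104500000 N, ΣAE = 145800000 N.
F₁ = P·A₁E₁/ΣAE = 81600·41330000/145800000 = 23120 N.

23.1 kN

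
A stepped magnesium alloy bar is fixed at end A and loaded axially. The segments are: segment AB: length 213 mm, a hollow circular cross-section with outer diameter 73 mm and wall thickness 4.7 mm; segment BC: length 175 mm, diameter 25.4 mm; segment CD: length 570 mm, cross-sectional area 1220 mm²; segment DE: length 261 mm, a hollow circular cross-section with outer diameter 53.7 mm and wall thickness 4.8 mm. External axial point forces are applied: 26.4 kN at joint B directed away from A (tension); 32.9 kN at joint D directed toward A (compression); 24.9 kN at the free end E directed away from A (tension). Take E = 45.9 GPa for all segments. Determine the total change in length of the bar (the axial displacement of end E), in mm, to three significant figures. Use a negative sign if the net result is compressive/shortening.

0.135 mm

Internal axial forces (sectioning from the free end, tension +): N_DE = 24.9 kN, N_CD = -8 kN, N_BC = -8 kN, N_AB = 18.4 kN.
A_AB = 1008 mm².
A_BC = 506.7 mm².
A_DE = 737.4 mm².
δ_AB = 18400·213/(1008·45900) = 0.08467 mm
δ_BC = -8000·175/(506.7·45900) = -0.06019 mm
δ_CD = -8000·570/(1220·45900) = -0.08143 mm
δ_DE = 24900·261/(737.4·45900) = 0.192 mm
δ = Σδ_i = 0.1351 mm.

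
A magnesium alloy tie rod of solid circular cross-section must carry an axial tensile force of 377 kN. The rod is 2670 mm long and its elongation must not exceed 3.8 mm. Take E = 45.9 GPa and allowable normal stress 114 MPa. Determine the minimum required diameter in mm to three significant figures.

85.7 mm

Required area A ≥ P/σ_allow = 377000/114 = 3307 mm².
For a solid circular section, d ≥ √(4A/π) = 64.89 mm.
Elongation limit: A ≥ PL/(Eδ_allow) = 377000·2670/(45900·3.8) = 5771 mm² ⇒ d ≥ 85.72 mm.
The elongation limit governs.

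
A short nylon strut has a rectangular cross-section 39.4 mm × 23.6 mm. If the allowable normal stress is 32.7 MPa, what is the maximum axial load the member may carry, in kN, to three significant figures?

A = 929.8 mm².
P_max = σ_allow · A = 32.7 · 929.8 = 30410 N = 30.41 kN.

30.4 kN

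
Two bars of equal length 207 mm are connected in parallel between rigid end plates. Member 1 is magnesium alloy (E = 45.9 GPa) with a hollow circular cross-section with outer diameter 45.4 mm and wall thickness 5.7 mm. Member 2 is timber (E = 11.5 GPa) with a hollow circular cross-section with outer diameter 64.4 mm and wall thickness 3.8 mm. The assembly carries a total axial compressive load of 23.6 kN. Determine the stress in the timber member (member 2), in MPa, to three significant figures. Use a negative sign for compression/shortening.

-6.63 MPa

A_1 = 710.9 mm².
A_2 = 723.4 mm².
Equal strain + equilibrium ⇒ each member carries load in proportion to AE: A₁E₁ = 32630000 N, A₂E₂ = 8320000 N, ΣAE = 40950000 N.
σ₂ = P·E₂/ΣAE = -23600·11500/40950000 = -6.628 MPa.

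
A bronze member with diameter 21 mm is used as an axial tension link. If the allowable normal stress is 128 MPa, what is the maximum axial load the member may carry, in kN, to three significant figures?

A = 346.4 mm².
P_max = σ_allow · A = 128 · 346.4 = 44330 N = 44.33 kN.

44.3 kN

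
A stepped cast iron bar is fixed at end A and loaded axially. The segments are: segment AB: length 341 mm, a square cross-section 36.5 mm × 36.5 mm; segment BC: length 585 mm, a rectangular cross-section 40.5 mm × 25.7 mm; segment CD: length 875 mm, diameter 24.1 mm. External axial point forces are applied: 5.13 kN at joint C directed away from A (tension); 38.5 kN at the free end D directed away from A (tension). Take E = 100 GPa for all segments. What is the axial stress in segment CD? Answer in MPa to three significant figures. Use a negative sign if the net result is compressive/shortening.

84.4 MPa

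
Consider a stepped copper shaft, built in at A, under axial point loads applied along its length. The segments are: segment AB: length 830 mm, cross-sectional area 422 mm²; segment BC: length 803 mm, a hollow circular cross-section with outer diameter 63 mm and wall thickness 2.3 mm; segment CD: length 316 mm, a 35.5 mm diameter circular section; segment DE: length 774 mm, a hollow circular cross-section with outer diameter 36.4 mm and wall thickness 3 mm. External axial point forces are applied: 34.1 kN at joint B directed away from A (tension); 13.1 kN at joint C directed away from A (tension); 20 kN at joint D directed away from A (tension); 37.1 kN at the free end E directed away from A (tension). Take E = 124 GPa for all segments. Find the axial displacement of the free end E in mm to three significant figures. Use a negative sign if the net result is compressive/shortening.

Internal axial forces (sectioning from the free end, tension +): N_DE = 37.1 kN, N_CD = 57.1 kN, N_BC = 70.2 kN, N_AB = 104.3 kN.
A_BC = 438.6 mm².
A_CD = 989.8 mm².
A_DE = 314.8 mm².
δ_AB = 104300·830/(422·124000) = 1.654 mm
δ_BC = 70200·803/(438.6·124000) = 1.036 mm
δ_CD = 57100·316/(989.8·124000) = 0.147 mm
δ_DE = 37100·774/(314.8·124000) = 0.7357 mm
δ = Σδ_i = 3.574 mm.

3.57 mm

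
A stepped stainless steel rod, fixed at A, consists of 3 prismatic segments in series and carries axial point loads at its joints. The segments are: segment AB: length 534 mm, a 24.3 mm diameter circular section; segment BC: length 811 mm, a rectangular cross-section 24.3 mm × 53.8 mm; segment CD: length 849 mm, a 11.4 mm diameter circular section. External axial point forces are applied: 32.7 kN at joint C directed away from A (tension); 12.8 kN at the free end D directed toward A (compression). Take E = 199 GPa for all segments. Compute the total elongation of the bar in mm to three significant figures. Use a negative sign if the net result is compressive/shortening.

-0.358 mm

Internal axial forces (sectioning from the free end, tension +): N_CD = -12.8 kN, N_BC = 19.9 kN, N_AB = 19.9 kN.
A_AB = 463.8 mm².
A_BC = 1307 mm².
A_CD = 102.1 mm².
δ_AB = 19900·534/(463.8·199000) = 0.1151 mm
δ_BC = 19900·811/(1307·199000) = 0.06203 mm
δ_CD = -12800·849/(102.1·199000) = -0.535 mm
δ = Σδ_i = -0.3578 mm.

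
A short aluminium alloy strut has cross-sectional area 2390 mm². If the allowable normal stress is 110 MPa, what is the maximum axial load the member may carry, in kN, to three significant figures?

263 kN

P_max = σ_allow · A = 110 · 2390 = 262900 N = 262.9 kN.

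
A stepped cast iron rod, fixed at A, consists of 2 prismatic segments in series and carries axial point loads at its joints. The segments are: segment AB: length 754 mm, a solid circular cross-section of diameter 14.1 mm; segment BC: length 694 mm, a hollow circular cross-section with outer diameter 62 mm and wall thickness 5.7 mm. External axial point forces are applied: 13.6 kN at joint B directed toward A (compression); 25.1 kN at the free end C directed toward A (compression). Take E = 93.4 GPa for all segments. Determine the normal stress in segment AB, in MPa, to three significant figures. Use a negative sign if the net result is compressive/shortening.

-248 MPa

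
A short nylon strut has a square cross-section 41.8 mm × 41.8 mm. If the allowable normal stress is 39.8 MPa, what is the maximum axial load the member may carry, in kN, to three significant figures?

A = 1747 mm².
P_max = σ_allow · A = 39.8 · 1747 = 69540 N = 69.54 kN.

69.5 kN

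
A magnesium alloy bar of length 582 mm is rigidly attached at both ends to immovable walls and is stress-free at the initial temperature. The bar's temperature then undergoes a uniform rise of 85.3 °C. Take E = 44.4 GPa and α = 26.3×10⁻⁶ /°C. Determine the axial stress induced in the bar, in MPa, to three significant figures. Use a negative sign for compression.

-99.6 MPa

Free thermal expansion αLΔT = 26.3e-6 · 582 · 85.3 = 1.306 mm.
The walls impose strain ε = −(1.306)/582 = -2.2434e-03; σ = Eε = 44400 · -2.2434e-03 = -99.61 MPa.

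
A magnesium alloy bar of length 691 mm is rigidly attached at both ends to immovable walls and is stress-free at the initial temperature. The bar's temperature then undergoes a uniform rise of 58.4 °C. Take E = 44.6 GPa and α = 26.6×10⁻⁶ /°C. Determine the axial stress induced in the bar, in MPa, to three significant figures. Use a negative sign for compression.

Free thermal expansion αLΔT = 26.6e-6 · 691 · 58.4 = 1.073 mm.
The walls impose strain ε = −(1.073)/691 = -1.5534e-03; σ = Eε = 44600 · -1.5534e-03 = -69.28 MPa.

-69.3 MPa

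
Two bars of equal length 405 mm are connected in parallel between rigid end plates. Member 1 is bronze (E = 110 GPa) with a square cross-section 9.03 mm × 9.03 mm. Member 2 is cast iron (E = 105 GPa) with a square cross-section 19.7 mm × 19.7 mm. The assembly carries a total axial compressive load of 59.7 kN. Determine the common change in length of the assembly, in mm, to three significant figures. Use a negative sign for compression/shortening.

A_1 = 81.54 mm².
A_2 = 388.1 mm².
Equal strain + equilibrium ⇒ each member carries load in proportion to AE: A₁E₁ = 8969000 N, A₂E₂ = 40750000 N, ΣAE = 49720000 N.
δ = PL/ΣAE = -59700·405/49720000 = -0.4863 mm.

-0.486 mm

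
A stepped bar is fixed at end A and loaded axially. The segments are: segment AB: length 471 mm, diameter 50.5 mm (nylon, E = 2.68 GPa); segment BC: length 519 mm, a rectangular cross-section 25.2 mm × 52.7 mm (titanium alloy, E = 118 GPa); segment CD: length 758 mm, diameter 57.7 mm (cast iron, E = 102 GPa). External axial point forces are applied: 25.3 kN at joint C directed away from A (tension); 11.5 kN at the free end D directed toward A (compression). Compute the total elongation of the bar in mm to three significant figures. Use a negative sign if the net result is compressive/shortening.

Internal axial forces (sectioning from the free end, tension +): N_CD = -11.5 kN, N_BC = 13.8 kN, N_AB = 13.8 kN.
A_AB = 2003 mm².
A_BC = 1328 mm².
A_CD = 2615 mm².
δ_AB = 13800·471/(2003·2680) = 1.211 mm
δ_BC = 13800·519/(1328·118000) = 0.0457 mm
δ_CD = -11500·758/(2615·102000) = -0.03268 mm
δ = Σδ_i = 1.224 mm.

1.22 mm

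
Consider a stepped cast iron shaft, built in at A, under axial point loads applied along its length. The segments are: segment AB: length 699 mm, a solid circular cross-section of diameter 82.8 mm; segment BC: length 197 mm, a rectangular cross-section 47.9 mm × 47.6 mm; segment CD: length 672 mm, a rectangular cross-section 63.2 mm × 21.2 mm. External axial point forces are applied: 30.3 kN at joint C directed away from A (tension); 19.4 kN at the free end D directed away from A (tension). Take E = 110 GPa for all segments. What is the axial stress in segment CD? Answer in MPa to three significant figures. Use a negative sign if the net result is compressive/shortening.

Internal axial forces (sectioning from the free end, tension +): N_CD = 19.4 kN, N_BC = 49.7 kN, N_AB = 49.7 kN.
A_CD = 1340 mm².
σ_CD = N_CD/A_CD = 19400/1340 = 14.48 MPa.

14.5 MPa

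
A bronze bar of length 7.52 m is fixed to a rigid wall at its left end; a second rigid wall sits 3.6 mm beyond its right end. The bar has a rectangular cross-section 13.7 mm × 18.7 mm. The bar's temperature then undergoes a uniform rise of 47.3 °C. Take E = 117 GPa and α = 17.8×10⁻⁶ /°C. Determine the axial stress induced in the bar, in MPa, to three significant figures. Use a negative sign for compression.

-42.5 MPa

Free thermal expansion αLΔT = 17.8e-6 · 7520 · 47.3 = 6.331 mm.
The walls engage after the gap closes; constrained expansion = 6.331 − 3.6 = 2.731 mm.
The walls impose strain ε = −(2.731)/7520 = -3.6322e-04; σ = Eε = 117000 · -3.6322e-04 = -42.5 MPa.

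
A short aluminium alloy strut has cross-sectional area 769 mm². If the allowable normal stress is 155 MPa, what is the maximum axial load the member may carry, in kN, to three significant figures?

P_max = σ_allow · A = 155 · 769 = 119200 N = 119.2 kN.

119 kN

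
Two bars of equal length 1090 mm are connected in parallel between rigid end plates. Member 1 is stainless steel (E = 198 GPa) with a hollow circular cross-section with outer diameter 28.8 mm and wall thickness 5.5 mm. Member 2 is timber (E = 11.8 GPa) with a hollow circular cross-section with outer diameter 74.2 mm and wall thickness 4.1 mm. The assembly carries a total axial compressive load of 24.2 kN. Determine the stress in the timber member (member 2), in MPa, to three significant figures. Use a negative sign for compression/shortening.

-3.16 MPa

A_1 = 402.6 mm².
A_2 = 902.9 mm².
Equal strain + equilibrium ⇒ each member carries load in proportion to AE: A₁E₁ = 79710000 N, A₂E₂ = 10650000 N, ΣAE = 90370000 N.
σ₂ = P·E₂/ΣAE = -24200·11800/90370000 = -3.16 MPa.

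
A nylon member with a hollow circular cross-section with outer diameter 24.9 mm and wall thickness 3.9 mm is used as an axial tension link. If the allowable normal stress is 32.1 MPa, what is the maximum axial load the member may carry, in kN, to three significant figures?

8.26 kN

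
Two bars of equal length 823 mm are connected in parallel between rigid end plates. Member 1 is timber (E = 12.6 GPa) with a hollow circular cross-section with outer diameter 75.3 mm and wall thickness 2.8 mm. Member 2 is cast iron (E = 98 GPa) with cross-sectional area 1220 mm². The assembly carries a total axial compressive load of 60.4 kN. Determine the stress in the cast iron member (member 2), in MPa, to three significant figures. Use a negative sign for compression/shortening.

A_1 = 637.7 mm².
Equal strain + equilibrium ⇒ each member carries load in proportion to AE: A₁E₁ = 8036000 N, A₂E₂ = 119600000 N, ΣAE = 127600000 N.
σ₂ = P·E₂/ΣAE = -60400·98000/127600000 = -46.39 MPa.

-46.4 MPa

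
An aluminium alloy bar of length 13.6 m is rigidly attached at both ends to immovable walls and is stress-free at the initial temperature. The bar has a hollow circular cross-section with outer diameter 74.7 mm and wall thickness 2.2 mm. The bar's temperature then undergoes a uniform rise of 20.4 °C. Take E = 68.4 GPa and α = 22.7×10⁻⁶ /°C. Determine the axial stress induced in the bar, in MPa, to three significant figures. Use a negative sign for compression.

-31.7 MPa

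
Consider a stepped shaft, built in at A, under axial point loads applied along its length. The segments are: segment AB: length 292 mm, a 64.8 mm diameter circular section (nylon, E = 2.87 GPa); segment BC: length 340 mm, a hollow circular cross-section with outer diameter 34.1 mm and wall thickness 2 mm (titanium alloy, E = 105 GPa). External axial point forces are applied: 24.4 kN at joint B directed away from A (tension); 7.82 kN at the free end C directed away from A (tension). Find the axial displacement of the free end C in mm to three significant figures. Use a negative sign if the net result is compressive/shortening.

1.12 mm

Internal axial forces (sectioning from the free end, tension +): N_BC = 7.82 kN, N_AB = 32.22 kN.
A_AB = 3298 mm².
A_BC = 201.7 mm².
δ_AB = 32220·292/(3298·2870) = 0.994 mm
δ_BC = 7820·340/(201.7·105000) = 0.1255 mm
δ = Σδ_i = 1.12 mm.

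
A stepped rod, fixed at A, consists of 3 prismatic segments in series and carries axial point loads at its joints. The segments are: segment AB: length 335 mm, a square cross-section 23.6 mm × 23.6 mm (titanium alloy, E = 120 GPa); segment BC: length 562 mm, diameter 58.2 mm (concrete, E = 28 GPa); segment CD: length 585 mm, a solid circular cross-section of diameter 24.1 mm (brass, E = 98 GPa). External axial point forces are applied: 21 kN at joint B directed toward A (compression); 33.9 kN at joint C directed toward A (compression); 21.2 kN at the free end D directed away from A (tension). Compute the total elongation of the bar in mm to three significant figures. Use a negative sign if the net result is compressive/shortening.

0.0127 mm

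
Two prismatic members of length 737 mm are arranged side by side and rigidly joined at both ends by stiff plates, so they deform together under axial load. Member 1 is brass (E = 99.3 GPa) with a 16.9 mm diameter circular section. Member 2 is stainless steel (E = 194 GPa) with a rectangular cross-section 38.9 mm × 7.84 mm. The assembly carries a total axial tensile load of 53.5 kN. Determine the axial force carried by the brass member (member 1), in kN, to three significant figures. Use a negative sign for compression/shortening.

A_1 = 224.3 mm².
A_2 = 305 mm².
Equal strain + equilibrium ⇒ each member carries load in proportion to AE: A₁E₁ = 22270000 N, A₂E₂ = 59170000 N, ΣAE = 81440000 N.
F₁ = P·A₁E₁/ΣAE = 53500·22270000/81440000 = 14630 N.

14.6 kN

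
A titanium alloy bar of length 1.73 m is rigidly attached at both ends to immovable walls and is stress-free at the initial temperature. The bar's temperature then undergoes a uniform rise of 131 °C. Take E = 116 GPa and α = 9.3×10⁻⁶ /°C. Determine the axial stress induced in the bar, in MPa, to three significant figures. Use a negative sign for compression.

Free thermal expansion αLΔT = 9.3e-6 · 1730 · 131 = 2.108 mm.
The walls impose strain ε = −(2.108)/1730 = -1.2183e-03; σ = Eε = 116000 · -1.2183e-03 = -141.3 MPa.

-141 MPa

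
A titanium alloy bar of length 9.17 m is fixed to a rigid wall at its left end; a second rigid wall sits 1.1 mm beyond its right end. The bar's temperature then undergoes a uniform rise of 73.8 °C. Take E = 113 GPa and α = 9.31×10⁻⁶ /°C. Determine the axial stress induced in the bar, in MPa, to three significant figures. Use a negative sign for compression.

-64.1 MPa

Free thermal expansion αLΔT = 9.31e-6 · 9170 · 73.8 = 6.301 mm.
The walls engage after the gap closes; constrained expansion = 6.301 − 1.1 = 5.201 mm.
The walls impose strain ε = −(5.201)/9170 = -5.6712e-04; σ = Eε = 113000 · -5.6712e-04 = -64.08 MPa.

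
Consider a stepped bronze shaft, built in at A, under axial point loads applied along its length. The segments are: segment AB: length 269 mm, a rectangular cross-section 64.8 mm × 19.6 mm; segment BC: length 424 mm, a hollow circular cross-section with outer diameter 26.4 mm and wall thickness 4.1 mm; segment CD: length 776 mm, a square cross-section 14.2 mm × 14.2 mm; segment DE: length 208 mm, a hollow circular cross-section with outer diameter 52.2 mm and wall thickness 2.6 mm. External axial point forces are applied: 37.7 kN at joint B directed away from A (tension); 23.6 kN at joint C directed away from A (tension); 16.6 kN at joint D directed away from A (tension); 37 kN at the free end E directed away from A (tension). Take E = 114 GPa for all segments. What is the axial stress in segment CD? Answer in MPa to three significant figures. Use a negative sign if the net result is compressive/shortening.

Internal axial forces (sectioning from the free end, tension +): N_DE = 37 kN, N_CD = 53.6 kN, N_BC = 77.2 kN, N_AB = 114.9 kN.
A_CD = 201.6 mm².
σ_CD = N_CD/A_CD = 53600/201.6 = 265.8 MPa.

266 MPa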